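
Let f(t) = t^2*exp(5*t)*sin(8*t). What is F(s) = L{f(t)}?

F(s) = 16*(3*s^2 - 30*s + 11)/(s^2 - 10*s + 89)^3

L{sin(8t)} = 8/(s^2 + 64).
Multiplying by e^(5t) shifts s → s - 5, so L{exp(5*t)*sin(8*t)} = 8/((s - 5)^2 + 64).
Then apply L{t^2·g(t)} = (-1)^2 d^2/ds^2[G(s)] with G(s) = 8/((s - 5)^2 + 64):
differentiating 2 times and applying the sign gives 16*(3*s^2 - 30*s + 11)/(s^2 - 10*s + 89)^3.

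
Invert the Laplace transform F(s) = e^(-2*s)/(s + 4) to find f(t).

The factor e^(-2s) signals a time shift by c = 2 (second shifting theorem).
L{e^(-4t)} = 1/(s + 4), so L^-1{1/(s + 4)} = e^(-4*t).
Hence the inverse is u(t - 2) times that function evaluated at t - 2.

f(t) = Heaviside(t - 2)*(exp(-4*t + 8))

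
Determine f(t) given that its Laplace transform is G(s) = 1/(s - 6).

f(t) = exp(6*t)

Since L{e^(6t)} = 1/(s - 6), the inverse is e^(6*t).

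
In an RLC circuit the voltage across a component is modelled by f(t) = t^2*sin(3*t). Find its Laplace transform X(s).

X(s) = 18*(s^2 - 3)/(s^2 + 9)^3

L{sin(3t)} = 3/(s^2 + 9).
Then apply L{t^2·g(t)} = (-1)^2 d^2/ds^2[G(s)] with G(s) = 3/(s^2 + 9):
differentiating 2 times and applying the sign gives 18*(s^2 - 3)/(s^2 + 9)^3.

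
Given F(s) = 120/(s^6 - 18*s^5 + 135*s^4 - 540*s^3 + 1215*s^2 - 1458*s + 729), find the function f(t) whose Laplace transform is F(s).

f(t) = t^5*exp(3*t)

Rewrite the denominator: s^6 - 18*s^5 + 135*s^4 - 540*s^3 + 1215*s^2 - 1458*s + 729 = (s - 3)^6.
The form in (s - 3) signals a first-shifting-theorem factor e^(3t).
Since L{t^5} = 5!/s^6 = 120/s^6, the inverse is t^5*e^(3*t).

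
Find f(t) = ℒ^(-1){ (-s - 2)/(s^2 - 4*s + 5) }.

Complete the square in the denominator: s^2 - 4*s + 5 = (s - 2)^2 + 1^2.
Split the numerator to match: -s - 2 = -1·(s - 2) - 4·1.
Invert each term: -1·(s - 2)/((s - 2)^2 + 1) ↔ -e^(2t)cos(t); -4·1/((s - 2)^2 + 1) ↔ -4e^(2t)sin(t).

f(t) = -4*exp(2*t)*sin(t) - exp(2*t)*cos(t)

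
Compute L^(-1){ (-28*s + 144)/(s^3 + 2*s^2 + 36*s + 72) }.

Factor the denominator: s^3 + 2*s^2 + 36*s + 72 = (s + 2)*(s^2 + 36).
Partial fraction decomposition gives [5/(s + 2)] + [-5*s/(s^2 + 36)] + [-18/(s^2 + 36)].
Invert each term: 5/(s + 2) ↔ 5e^(-2t); -5·s/(s^2 + 36) ↔ -5cos(6t); -3·6/(s^2 + 36) ↔ -3sin(6t).

-3*sin(6*t) - 5*cos(6*t) + 5*exp(-2*t)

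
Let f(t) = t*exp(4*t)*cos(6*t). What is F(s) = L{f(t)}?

L{cos(6t)} = s/(s^2 + 36).
Multiplying by e^(4t) shifts s → s - 4, so L{exp(4*t)*cos(6*t)} = (s - 4)/((s - 4)^2 + 36).
Then apply L{t·g(t)} = -d/ds[G(s)] with G(s) = (s - 4)/((s - 4)^2 + 36):
differentiating 1 time and applying the sign gives (s - 10)*(s + 2)/(s^2 - 8*s + 52)^2.

F(s) = (s - 10)*(s + 2)/(s^2 - 8*s + 52)^2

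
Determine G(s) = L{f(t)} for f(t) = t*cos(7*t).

G(s) = (s - 7)*(s + 7)/(s^2 + 49)^2

L{cos(7t)} = s/(s^2 + 49).
Then apply L{t·g(t)} = -d/ds[H(s)] with H(s) = s/(s^2 + 49):
differentiating 1 time and applying the sign gives (s - 7)*(s + 7)/(s^2 + 49)^2.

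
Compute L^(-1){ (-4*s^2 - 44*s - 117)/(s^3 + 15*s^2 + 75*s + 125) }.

3*t^2*exp(-5*t)/2 - 4*t*exp(-5*t) - 4*exp(-5*t)

Factor the denominator: s^3 + 15*s^2 + 75*s + 125 = (s + 5)^3.
Partial fraction decomposition gives [-4/(s + 5)] + [-4/(s + 5)^2] + [3/(s + 5)^3].
Invert each term: -4/(s + 5) ↔ -4e^(-5t); -4/(s + 5)^2 ↔ -4t·e^(-5t); 3/(s + 5)^3 ↔ (3/2)t^2·e^(-5t).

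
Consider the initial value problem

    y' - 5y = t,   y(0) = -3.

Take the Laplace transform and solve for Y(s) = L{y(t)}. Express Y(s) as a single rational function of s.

Y(s) = (-3*s^2 + 1)/(s^3 - 5*s^2)

Laplace-transform each side.
The derivative rules (L{y'} = sY - y(0) = sY - (-3)) turn the left side into (s - 5)Y - (-3).
The right side is L{t} = s^(-2).
So (s - 5)Y = s^(-2) + (-3).
Isolate Y and clear denominators.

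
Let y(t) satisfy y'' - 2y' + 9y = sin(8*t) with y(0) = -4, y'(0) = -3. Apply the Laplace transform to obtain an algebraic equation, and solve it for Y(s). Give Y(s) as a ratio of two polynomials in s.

Y(s) = (-4*s^3 + 5*s^2 - 256*s + 328)/(s^4 - 2*s^3 + 73*s^2 - 128*s + 576)

Take the Laplace transform of both sides.
With L{y''} = s^2 Y - s·y(0) - y'(0) and L{y'} = sY - y(0), with y(0) = -4, y'(0) = -3: the LHS transforms to (s^2 - 2*s + 9)Y - (-4*s + 5).
The right side is L{sin(8*t)} = 8/(s^2 + 64).
So (s^2 - 2*s + 9)Y = 8/(s^2 + 64) + (-4*s + 5).
Divide through and combine into a single rational function.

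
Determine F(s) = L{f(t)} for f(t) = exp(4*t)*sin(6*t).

L{sin(6t)} = 6/(s^2 + 36).
By the first shifting theorem, multiplying by e^(4t) replaces s with s - 4.

F(s) = 6/((s - 4)^2 + 36)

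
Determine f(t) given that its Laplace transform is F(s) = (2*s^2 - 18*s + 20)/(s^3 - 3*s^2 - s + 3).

Factor the denominator: s^3 - 3*s^2 - s + 3 = (s - 3)*(s - 1)*(s + 1).
Partial fraction decomposition gives [-1/(s - 1)] + [5/(s + 1)] + [-2/(s - 3)].
Invert each term: -1/(s - 1) ↔ -e^(t); 5/(s + 1) ↔ 5e^(-t); -2/(s - 3) ↔ -2e^(3t).

f(t) = -2*exp(3*t) - exp(t) + 5*exp(-t)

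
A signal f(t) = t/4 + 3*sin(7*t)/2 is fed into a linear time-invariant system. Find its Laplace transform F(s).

The transform is linear, so treat each term independently.
(3/2)·[L{sin(7t)} = 7/(s^2 + 49)]; (1/4)·[L{t} = 1!/s^2 = 1/s^2].

F(s) = 21/(2*(s^2 + 49)) + 1/(4*s^2)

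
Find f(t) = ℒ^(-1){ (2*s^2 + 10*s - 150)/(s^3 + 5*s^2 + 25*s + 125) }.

Factor the denominator: s^3 + 5*s^2 + 25*s + 125 = (s + 5)*(s^2 + 25).
Partial fraction decomposition gives [-3/(s + 5)] + [5*s/(s^2 + 25)] + [-15/(s^2 + 25)].
Invert each term: -3/(s + 5) ↔ -3e^(-5t); 5·s/(s^2 + 25) ↔ 5cos(5t); -3·5/(s^2 + 25) ↔ -3sin(5t).

f(t) = -3*sin(5*t) + 5*cos(5*t) - 3*exp(-5*t)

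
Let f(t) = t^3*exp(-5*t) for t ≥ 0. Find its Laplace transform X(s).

X(s) = 6/(s + 5)^4

L{t^3} = 3!/s^4 = 6/s^4.
By the first shifting theorem, multiplying by e^(-5t) replaces s with s + 5.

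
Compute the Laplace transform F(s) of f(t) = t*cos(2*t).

L{cos(2t)} = s/(s^2 + 4).
Then apply L{t·g(t)} = -d/ds[G(s)] with G(s) = s/(s^2 + 4):
differentiating 1 time and applying the sign gives (s - 2)*(s + 2)/(s^2 + 4)^2.

F(s) = (s - 2)*(s + 2)/(s^2 + 4)^2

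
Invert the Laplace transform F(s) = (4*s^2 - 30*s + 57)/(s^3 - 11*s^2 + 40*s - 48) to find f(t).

f(t) = t*exp(4*t) + exp(4*t) + 3*exp(3*t)

Factor the denominator: s^3 - 11*s^2 + 40*s - 48 = (s - 4)^2*(s - 3).
Partial fraction decomposition gives [1/(s - 4)] + [(s - 4)^(-2)] + [3/(s - 3)].
Invert each term: 1/(s - 4) ↔ e^(4t); 1/(s - 4)^2 ↔ t·e^(4t); 3/(s - 3) ↔ 3e^(3t).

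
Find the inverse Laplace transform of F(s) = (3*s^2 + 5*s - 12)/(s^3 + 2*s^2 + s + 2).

-5*sin(t) + 5*cos(t) - 2*exp(-2*t)

Factor the denominator: s^3 + 2*s^2 + s + 2 = (s + 2)*(s^2 + 1).
Partial fraction decomposition gives [-2/(s + 2)] + [5*s/(s^2 + 1)] + [-5/(s^2 + 1)].
Invert each term: -2/(s + 2) ↔ -2e^(-2t); 5·s/(s^2 + 1) ↔ 5cos(t); -5·1/(s^2 + 1) ↔ -5sin(t).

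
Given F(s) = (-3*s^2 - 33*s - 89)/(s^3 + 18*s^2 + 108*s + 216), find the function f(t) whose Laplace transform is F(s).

Factor the denominator: s^3 + 18*s^2 + 108*s + 216 = (s + 6)^3.
Partial fraction decomposition gives [-3/(s + 6)] + [3/(s + 6)^2] + [(s + 6)^(-3)].
Invert each term: -3/(s + 6) ↔ -3e^(-6t); 3/(s + 6)^2 ↔ 3t·e^(-6t); 1/(s + 6)^3 ↔ (1/2)t^2·e^(-6t).

f(t) = t^2*exp(-6*t)/2 + 3*t*exp(-6*t) - 3*exp(-6*t)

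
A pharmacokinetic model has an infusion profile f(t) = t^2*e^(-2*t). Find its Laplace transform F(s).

L{e^(-2t)} = 1/(s + 2).
Then apply L{t^2·g(t)} = (-1)^2 d^2/ds^2[G(s)] with G(s) = 1/(s + 2):
differentiating 2 times and applying the sign gives 2/(s + 2)^3.

F(s) = 2/(s + 2)^3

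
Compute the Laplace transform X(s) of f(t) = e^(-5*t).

L{e^(-5t)} = 1/(s + 5).

X(s) = 1/(s + 5)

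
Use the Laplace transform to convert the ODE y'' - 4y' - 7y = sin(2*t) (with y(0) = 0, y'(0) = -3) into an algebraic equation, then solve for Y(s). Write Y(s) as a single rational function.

Y(s) = (-3*s^2 - 10)/(s^4 - 4*s^3 - 3*s^2 - 16*s - 28)

Take the Laplace transform of both sides.
Using L{y''} = s^2 Y - s·y(0) - y'(0) and L{y'} = sY - y(0), with y(0) = 0, y'(0) = -3, the left side becomes (s^2 - 4*s - 7)Y - (-3).
The right side is L{sin(2*t)} = 2/(s^2 + 4).
So (s^2 - 4*s - 7)Y = 2/(s^2 + 4) + (-3).
Isolate Y and clear denominators.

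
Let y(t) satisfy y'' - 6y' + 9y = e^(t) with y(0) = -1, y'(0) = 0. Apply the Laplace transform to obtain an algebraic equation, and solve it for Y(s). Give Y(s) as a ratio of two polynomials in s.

Y(s) = (-s^2 + 7*s - 5)/(s^3 - 7*s^2 + 15*s - 9)

Apply the Laplace transform to the equation.
The derivative rules (L{y''} = s^2 Y - s·y(0) - y'(0) and L{y'} = sY - y(0), with y(0) = -1, y'(0) = 0) turn the left side into (s^2 - 6*s + 9)Y - (-s + 6).
The right side is L{e^(t)} = 1/(s - 1).
So (s^2 - 6*s + 9)Y = 1/(s - 1) + (-s + 6).
Solve for Y(s) and write it as one ratio of polynomials.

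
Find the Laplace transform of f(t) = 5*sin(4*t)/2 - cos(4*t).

-s/(s^2 + 16) + 10/(s^2 + 16)

Apply the Laplace transform termwise.
(-1)·[L{cos(4t)} = s/(s^2 + 16)]; (5/2)·[L{sin(4t)} = 4/(s^2 + 16)].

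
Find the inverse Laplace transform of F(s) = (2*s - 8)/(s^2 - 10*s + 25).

2*t*exp(5*t) + 2*exp(5*t)

Factor the denominator: s^2 - 10*s + 25 = (s - 5)^2.
Partial fraction decomposition gives [2/(s - 5)] + [2/(s - 5)^2].
Invert each term: 2/(s - 5) ↔ 2e^(5t); 2/(s - 5)^2 ↔ 2t·e^(5t).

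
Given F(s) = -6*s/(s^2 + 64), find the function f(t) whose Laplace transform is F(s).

f(t) = -6*cos(8*t)

Since L{cos(8t)} = s/(s^2 + 64), the inverse is cos(8*t), scaled by -6.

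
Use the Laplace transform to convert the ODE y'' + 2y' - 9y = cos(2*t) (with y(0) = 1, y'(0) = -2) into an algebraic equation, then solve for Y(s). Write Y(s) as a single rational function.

Take the Laplace transform of both sides.
Using L{y''} = s^2 Y - s·y(0) - y'(0) and L{y'} = sY - y(0), with y(0) = 1, y'(0) = -2, the left side becomes (s^2 + 2*s - 9)Y - (s).
The right side is L{cos(2*t)} = s/(s^2 + 4).
So (s^2 + 2*s - 9)Y = s/(s^2 + 4) + (s).
Isolate Y and clear denominators.

Y(s) = (s^3 + 5*s)/(s^4 + 2*s^3 - 5*s^2 + 8*s - 36)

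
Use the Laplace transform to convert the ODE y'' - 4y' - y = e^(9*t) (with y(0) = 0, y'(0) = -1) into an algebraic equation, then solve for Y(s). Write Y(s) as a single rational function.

Y(s) = (-s + 10)/(s^3 - 13*s^2 + 35*s + 9)

Apply the Laplace transform to the equation.
The derivative rules (L{y''} = s^2 Y - s·y(0) - y'(0) and L{y'} = sY - y(0), with y(0) = 0, y'(0) = -1) turn the left side into (s^2 - 4*s - 1)Y - (-1).
The right side is L{e^(9*t)} = 1/(s - 9).
So (s^2 - 4*s - 1)Y = 1/(s - 9) + (-1).
Divide through and combine into a single rational function.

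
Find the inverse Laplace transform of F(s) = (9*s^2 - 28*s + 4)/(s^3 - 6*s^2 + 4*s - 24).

Factor the denominator: s^3 - 6*s^2 + 4*s - 24 = (s - 6)*(s^2 + 4).
Partial fraction decomposition gives [4/(s - 6)] + [5*s/(s^2 + 4)] + [2/(s^2 + 4)].
Invert each term: 4/(s - 6) ↔ 4e^(6t); 5·s/(s^2 + 4) ↔ 5cos(2t); 1·2/(s^2 + 4) ↔ sin(2t).

4*exp(6*t) + sin(2*t) + 5*cos(2*t)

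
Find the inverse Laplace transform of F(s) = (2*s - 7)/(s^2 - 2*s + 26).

-exp(t)*sin(5*t) + 2*exp(t)*cos(5*t)

Complete the square in the denominator: s^2 - 2*s + 26 = (s - 1)^2 + 5^2.
Split the numerator to match: 2*s - 7 = 2·(s - 1) - 1·5.
Invert each term: 2·(s - 1)/((s - 1)^2 + 25) ↔ 2e^(t)cos(5t); -1·5/((s - 1)^2 + 25) ↔ -e^(t)sin(5t).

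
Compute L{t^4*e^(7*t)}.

L{t^4} = 4!/s^5 = 24/s^5.
By the first shifting theorem, multiplying by e^(7t) replaces s with s - 7.

24/(s - 7)^5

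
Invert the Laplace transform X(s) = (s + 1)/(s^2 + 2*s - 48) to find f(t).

f(t) = exp(-t)*cosh(7*t)

Rewrite the denominator: s^2 + 2*s - 48 = (s + 1)^2 - 49.
The form in (s + 1) signals a first-shifting-theorem factor e^(-t).
Since L{cosh(7t)} = s/(s^2 - 49), the inverse is e^(-t)*cosh(7*t).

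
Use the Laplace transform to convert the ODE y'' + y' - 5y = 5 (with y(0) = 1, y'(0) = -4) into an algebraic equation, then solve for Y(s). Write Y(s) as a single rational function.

Apply the Laplace transform to the equation.
The derivative rules (L{y''} = s^2 Y - s·y(0) - y'(0) and L{y'} = sY - y(0), with y(0) = 1, y'(0) = -4) turn the left side into (s^2 + s - 5)Y - (s - 3).
The right side is L{5} = 5/s.
So (s^2 + s - 5)Y = 5/s + (s - 3).
Divide through and combine into a single rational function.

Y(s) = (s^2 - 3*s + 5)/(s^3 + s^2 - 5*s)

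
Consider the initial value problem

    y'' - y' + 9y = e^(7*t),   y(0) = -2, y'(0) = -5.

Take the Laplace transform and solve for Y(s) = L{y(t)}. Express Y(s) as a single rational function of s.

Take the Laplace transform of both sides.
The derivative rules (L{y''} = s^2 Y - s·y(0) - y'(0) and L{y'} = sY - y(0), with y(0) = -2, y'(0) = -5) turn the left side into (s^2 - s + 9)Y - (-2*s - 3).
The right side is L{e^(7*t)} = 1/(s - 7).
So (s^2 - s + 9)Y = 1/(s - 7) + (-2*s - 3).
Isolate Y and clear denominators.

Y(s) = (-2*s^2 + 11*s + 22)/(s^3 - 8*s^2 + 16*s - 63)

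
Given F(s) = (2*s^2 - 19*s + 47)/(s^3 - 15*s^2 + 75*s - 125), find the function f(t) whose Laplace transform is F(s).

Factor the denominator: s^3 - 15*s^2 + 75*s - 125 = (s - 5)^3.
Partial fraction decomposition gives [2/(s - 5)] + [(s - 5)^(-2)] + [2/(s - 5)^3].
Invert each term: 2/(s - 5) ↔ 2e^(5t); 1/(s - 5)^2 ↔ t·e^(5t); 2/(s - 5)^3 ↔ (1)t^2·e^(5t).

f(t) = t^2*exp(5*t) + t*exp(5*t) + 2*exp(5*t)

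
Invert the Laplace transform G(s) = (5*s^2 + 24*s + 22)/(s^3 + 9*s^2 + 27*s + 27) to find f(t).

f(t) = -5*t^2*exp(-3*t)/2 - 6*t*exp(-3*t) + 5*exp(-3*t)

Factor the denominator: s^3 + 9*s^2 + 27*s + 27 = (s + 3)^3.
Partial fraction decomposition gives [5/(s + 3)] + [-6/(s + 3)^2] + [-5/(s + 3)^3].
Invert each term: 5/(s + 3) ↔ 5e^(-3t); -6/(s + 3)^2 ↔ -6t·e^(-3t); -5/(s + 3)^3 ↔ (-5/2)t^2·e^(-3t).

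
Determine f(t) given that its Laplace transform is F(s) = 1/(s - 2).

Since L{e^(2t)} = 1/(s - 2), the inverse is e^(2*t).

f(t) = exp(2*t)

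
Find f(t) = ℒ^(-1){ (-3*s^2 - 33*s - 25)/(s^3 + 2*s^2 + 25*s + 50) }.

f(t) = -5*sin(5*t) - 4*cos(5*t) + exp(-2*t)

Factor the denominator: s^3 + 2*s^2 + 25*s + 50 = (s + 2)*(s^2 + 25).
Partial fraction decomposition gives [1/(s + 2)] + [-4*s/(s^2 + 25)] + [-25/(s^2 + 25)].
Invert each term: 1/(s + 2) ↔ e^(-2t); -4·s/(s^2 + 25) ↔ -4cos(5t); -5·5/(s^2 + 25) ↔ -5sin(5t).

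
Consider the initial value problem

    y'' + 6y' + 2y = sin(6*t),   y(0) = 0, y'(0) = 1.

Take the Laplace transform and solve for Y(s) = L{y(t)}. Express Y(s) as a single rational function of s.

Take the Laplace transform of both sides.
With L{y''} = s^2 Y - s·y(0) - y'(0) and L{y'} = sY - y(0), with y(0) = 0, y'(0) = 1: the LHS transforms to (s^2 + 6*s + 2)Y - (1).
The right side is L{sin(6*t)} = 6/(s^2 + 36).
So (s^2 + 6*s + 2)Y = 6/(s^2 + 36) + (1).
Isolate Y and clear denominators.

Y(s) = (s^2 + 42)/(s^4 + 6*s^3 + 38*s^2 + 216*s + 72)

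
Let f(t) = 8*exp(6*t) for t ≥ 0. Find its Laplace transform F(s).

F(s) = 8/(s - 6)

L{8} = 8/s.
By the first shifting theorem, multiplying by e^(6t) replaces s with s - 6.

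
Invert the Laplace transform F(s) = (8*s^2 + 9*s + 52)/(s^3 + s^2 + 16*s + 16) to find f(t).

f(t) = sin(4*t) + 5*cos(4*t) + 3*exp(-t)

Factor the denominator: s^3 + s^2 + 16*s + 16 = (s + 1)*(s^2 + 16).
Partial fraction decomposition gives [3/(s + 1)] + [5*s/(s^2 + 16)] + [4/(s^2 + 16)].
Invert each term: 3/(s + 1) ↔ 3e^(-t); 5·s/(s^2 + 16) ↔ 5cos(4t); 1·4/(s^2 + 16) ↔ sin(4t).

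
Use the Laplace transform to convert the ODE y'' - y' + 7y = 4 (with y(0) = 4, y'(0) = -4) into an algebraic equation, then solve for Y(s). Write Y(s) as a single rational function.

Laplace-transform each side.
The derivative rules (L{y''} = s^2 Y - s·y(0) - y'(0) and L{y'} = sY - y(0), with y(0) = 4, y'(0) = -4) turn the left side into (s^2 - s + 7)Y - (4*s - 8).
The right side is L{4} = 4/s.
So (s^2 - s + 7)Y = 4/s + (4*s - 8).
Divide through and combine into a single rational function.

Y(s) = (4*s^2 - 8*s + 4)/(s^3 - s^2 + 7*s)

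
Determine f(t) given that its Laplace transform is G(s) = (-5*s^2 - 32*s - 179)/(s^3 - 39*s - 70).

Factor the denominator: s^3 - 39*s - 70 = (s - 7)*(s + 2)*(s + 5).
Partial fraction decomposition gives [5/(s + 2)] + [-6/(s - 7)] + [-4/(s + 5)].
Invert each term: 5/(s + 2) ↔ 5e^(-2t); -6/(s - 7) ↔ -6e^(7t); -4/(s + 5) ↔ -4e^(-5t).

f(t) = -6*exp(7*t) + 5*exp(-2*t) - 4*exp(-5*t)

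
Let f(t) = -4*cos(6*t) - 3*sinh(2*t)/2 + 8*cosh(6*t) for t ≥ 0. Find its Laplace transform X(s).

X(s) = -4*s/(s^2 + 36) + 8*s/(s^2 - 36) - 3/(s^2 - 4)

By linearity of the Laplace transform, transform each term separately.
(-4)·[L{cos(6t)} = s/(s^2 + 36)]; (8)·[L{cosh(6t)} = s/(s^2 - 36)]; (-3/2)·[L{sinh(2t)} = 2/(s^2 - 4)].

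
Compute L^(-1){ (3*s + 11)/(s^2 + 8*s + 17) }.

Complete the square in the denominator: s^2 + 8*s + 17 = (s + 4)^2 + 1^2.
Split the numerator to match: 3*s + 11 = 3·(s + 4) - 1·1.
Invert each term: 3·(s + 4)/((s + 4)^2 + 1) ↔ 3e^(-4t)cos(t); -1·1/((s + 4)^2 + 1) ↔ -e^(-4t)sin(t).

-exp(-4*t)*sin(t) + 3*exp(-4*t)*cos(t)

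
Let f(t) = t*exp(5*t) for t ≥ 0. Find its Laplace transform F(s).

F(s) = (s - 5)^(-2)

L{e^(5t)} = 1/(s - 5).
Then apply L{t·g(t)} = -d/ds[G(s)] with G(s) = 1/(s - 5):
differentiating 1 time and applying the sign gives (s - 5)^(-2).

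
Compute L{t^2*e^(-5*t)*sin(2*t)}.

L{sin(2t)} = 2/(s^2 + 4).
Multiplying by e^(-5t) shifts s → s + 5, so L{e^(-5*t)*sin(2*t)} = 2/((s + 5)^2 + 4).
Then apply L{t^2·g(t)} = (-1)^2 d^2/ds^2[G(s)] with G(s) = 2/((s + 5)^2 + 4):
differentiating 2 times and applying the sign gives 4*(3*s^2 + 30*s + 71)/(s^2 + 10*s + 29)^3.

4*(3*s^2 + 30*s + 71)/(s^2 + 10*s + 29)^3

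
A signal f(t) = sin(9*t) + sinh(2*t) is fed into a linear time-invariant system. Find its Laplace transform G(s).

The transform is linear, so treat each term independently.
L{sinh(2t)} = 2/(s^2 - 4); L{sin(9t)} = 9/(s^2 + 81).

G(s) = 9/(s^2 + 81) + 2/(s^2 - 4)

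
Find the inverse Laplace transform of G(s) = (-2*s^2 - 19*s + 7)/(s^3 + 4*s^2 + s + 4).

sin(t) - 5*cos(t) + 3*exp(-4*t)

Factor the denominator: s^3 + 4*s^2 + s + 4 = (s + 4)*(s^2 + 1).
Partial fraction decomposition gives [3/(s + 4)] + [-5*s/(s^2 + 1)] + [1/(s^2 + 1)].
Invert each term: 3/(s + 4) ↔ 3e^(-4t); -5·s/(s^2 + 1) ↔ -5cos(t); 1·1/(s^2 + 1) ↔ sin(t).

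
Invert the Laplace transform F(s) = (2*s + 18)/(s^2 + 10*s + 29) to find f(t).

Complete the square in the denominator: s^2 + 10*s + 29 = (s + 5)^2 + 2^2.
Split the numerator to match: 2*s + 18 = 2·(s + 5) + 4·2.
Invert each term: 2·(s + 5)/((s + 5)^2 + 4) ↔ 2e^(-5t)cos(2t); 4·2/((s + 5)^2 + 4) ↔ 4e^(-5t)sin(2t).

f(t) = 4*exp(-5*t)*sin(2*t) + 2*exp(-5*t)*cos(2*t)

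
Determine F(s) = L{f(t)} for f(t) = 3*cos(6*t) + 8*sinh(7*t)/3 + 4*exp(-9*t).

F(s) = 3*s/(s^2 + 36) + 56/(3*(s^2 - 49)) + 4/(s + 9)

The transform is linear, so treat each term independently.
(3)·[L{cos(6t)} = s/(s^2 + 36)]; (4)·[L{e^(-9t)} = 1/(s + 9)]; (8/3)·[L{sinh(7t)} = 7/(s^2 - 49)].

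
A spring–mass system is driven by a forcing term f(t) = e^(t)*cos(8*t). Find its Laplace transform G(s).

L{cos(8t)} = s/(s^2 + 64).
By the first shifting theorem, multiplying by e^(t) replaces s with s - 1.

G(s) = (s - 1)/((s - 1)^2 + 64)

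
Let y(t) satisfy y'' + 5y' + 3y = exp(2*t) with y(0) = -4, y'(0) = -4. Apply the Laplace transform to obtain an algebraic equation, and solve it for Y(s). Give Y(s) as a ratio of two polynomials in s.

Apply the Laplace transform to the equation.
Using L{y''} = s^2 Y - s·y(0) - y'(0) and L{y'} = sY - y(0), with y(0) = -4, y'(0) = -4, the left side becomes (s^2 + 5*s + 3)Y - (-4*s - 24).
The right side is L{exp(2*t)} = 1/(s - 2).
So (s^2 + 5*s + 3)Y = 1/(s - 2) + (-4*s - 24).
Divide through and combine into a single rational function.

Y(s) = (-4*s^2 - 16*s + 49)/(s^3 + 3*s^2 - 7*s - 6)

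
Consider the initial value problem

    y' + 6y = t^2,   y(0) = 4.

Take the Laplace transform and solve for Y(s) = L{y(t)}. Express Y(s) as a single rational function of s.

Take the Laplace transform of both sides.
With L{y'} = sY - y(0) = sY - 4: the LHS transforms to (s + 6)Y - (4).
The right side is L{t^2} = 2/s^3.
So (s + 6)Y = 2/s^3 + (4).
Solve for Y(s) and write it as one ratio of polynomials.

Y(s) = (4*s^3 + 2)/(s^4 + 6*s^3)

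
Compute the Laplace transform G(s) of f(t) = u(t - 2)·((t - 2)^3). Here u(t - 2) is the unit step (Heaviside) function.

By the second shifting theorem, L{u(t - c)·g(t - c)} = e^(-cs)·H(s) with c = 2 and H(s) = L{g(t)}.
L{t^3} = 3!/s^4 = 6/s^4.

G(s) = 6*exp(-2*s)/s^4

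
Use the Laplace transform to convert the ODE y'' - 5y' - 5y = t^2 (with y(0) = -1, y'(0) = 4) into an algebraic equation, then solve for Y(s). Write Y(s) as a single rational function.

Laplace-transform each side.
The derivative rules (L{y''} = s^2 Y - s·y(0) - y'(0) and L{y'} = sY - y(0), with y(0) = -1, y'(0) = 4) turn the left side into (s^2 - 5*s - 5)Y - (-s + 9).
The right side is L{t^2} = 2/s^3.
So (s^2 - 5*s - 5)Y = 2/s^3 + (-s + 9).
Divide through and combine into a single rational function.

Y(s) = (-s^4 + 9*s^3 + 2)/(s^5 - 5*s^4 - 5*s^3)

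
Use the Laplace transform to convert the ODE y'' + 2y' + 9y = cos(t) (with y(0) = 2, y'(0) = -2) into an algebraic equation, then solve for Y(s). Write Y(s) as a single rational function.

Y(s) = (2*s^3 + 2*s^2 + 3*s + 2)/(s^4 + 2*s^3 + 10*s^2 + 2*s + 9)

Take the Laplace transform of both sides.
The derivative rules (L{y''} = s^2 Y - s·y(0) - y'(0) and L{y'} = sY - y(0), with y(0) = 2, y'(0) = -2) turn the left side into (s^2 + 2*s + 9)Y - (2*s + 2).
The right side is L{cos(t)} = s/(s^2 + 1).
So (s^2 + 2*s + 9)Y = s/(s^2 + 1) + (2*s + 2).
Solve for Y(s) and write it as one ratio of polynomials.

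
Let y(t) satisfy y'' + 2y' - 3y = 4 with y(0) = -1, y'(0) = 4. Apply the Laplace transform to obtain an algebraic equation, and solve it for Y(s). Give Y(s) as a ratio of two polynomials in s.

Y(s) = (-s^2 + 2*s + 4)/(s^3 + 2*s^2 - 3*s)

Transform both sides with L{·}.
The derivative rules (L{y''} = s^2 Y - s·y(0) - y'(0) and L{y'} = sY - y(0), with y(0) = -1, y'(0) = 4) turn the left side into (s^2 + 2*s - 3)Y - (-s + 2).
The right side is L{4} = 4/s.
So (s^2 + 2*s - 3)Y = 4/s + (-s + 2).
Isolate Y and clear denominators.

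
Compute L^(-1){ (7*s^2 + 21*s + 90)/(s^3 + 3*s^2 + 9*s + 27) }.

Factor the denominator: s^3 + 3*s^2 + 9*s + 27 = (s + 3)*(s^2 + 9).
Partial fraction decomposition gives [5/(s + 3)] + [2*s/(s^2 + 9)] + [15/(s^2 + 9)].
Invert each term: 5/(s + 3) ↔ 5e^(-3t); 2·s/(s^2 + 9) ↔ 2cos(3t); 5·3/(s^2 + 9) ↔ 5sin(3t).

5*sin(3*t) + 2*cos(3*t) + 5*exp(-3*t)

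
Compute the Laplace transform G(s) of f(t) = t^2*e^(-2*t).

G(s) = 2/(s + 2)^3

L{e^(-2t)} = 1/(s + 2).
Then apply L{t^2·g(t)} = (-1)^2 d^2/ds^2[H(s)] with H(s) = 1/(s + 2):
differentiating 2 times and applying the sign gives 2/(s + 2)^3.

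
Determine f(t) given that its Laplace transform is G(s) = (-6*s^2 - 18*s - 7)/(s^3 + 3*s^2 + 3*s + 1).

Factor the denominator: s^3 + 3*s^2 + 3*s + 1 = (s + 1)^3.
Partial fraction decomposition gives [-6/(s + 1)] + [-6/(s + 1)^2] + [5/(s + 1)^3].
Invert each term: -6/(s + 1) ↔ -6e^(-t); -6/(s + 1)^2 ↔ -6t·e^(-t); 5/(s + 1)^3 ↔ (5/2)t^2·e^(-t).

f(t) = 5*t^2*exp(-t)/2 - 6*t*exp(-t) - 6*exp(-t)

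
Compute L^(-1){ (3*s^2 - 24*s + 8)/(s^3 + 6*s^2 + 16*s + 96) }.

-3*sin(4*t) - 2*cos(4*t) + 5*exp(-6*t)

Factor the denominator: s^3 + 6*s^2 + 16*s + 96 = (s + 6)*(s^2 + 16).
Partial fraction decomposition gives [5/(s + 6)] + [-2*s/(s^2 + 16)] + [-12/(s^2 + 16)].
Invert each term: 5/(s + 6) ↔ 5e^(-6t); -2·s/(s^2 + 16) ↔ -2cos(4t); -3·4/(s^2 + 16) ↔ -3sin(4t).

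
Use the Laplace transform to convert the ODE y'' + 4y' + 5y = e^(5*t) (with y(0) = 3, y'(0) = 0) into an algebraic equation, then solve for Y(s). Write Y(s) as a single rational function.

Apply the Laplace transform to the equation.
Using L{y''} = s^2 Y - s·y(0) - y'(0) and L{y'} = sY - y(0), with y(0) = 3, y'(0) = 0, the left side becomes (s^2 + 4*s + 5)Y - (3*s + 12).
The right side is L{e^(5*t)} = 1/(s - 5).
So (s^2 + 4*s + 5)Y = 1/(s - 5) + (3*s + 12).
Isolate Y and clear denominators.

Y(s) = (3*s^2 - 3*s - 59)/(s^3 - s^2 - 15*s - 25)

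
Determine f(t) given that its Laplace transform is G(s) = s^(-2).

f(t) = t

Since L{t} = 1!/s^2 = 1/s^2, the inverse is t.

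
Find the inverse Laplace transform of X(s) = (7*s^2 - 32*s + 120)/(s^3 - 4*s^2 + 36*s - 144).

Factor the denominator: s^3 - 4*s^2 + 36*s - 144 = (s - 4)*(s^2 + 36).
Partial fraction decomposition gives [2/(s - 4)] + [5*s/(s^2 + 36)] + [-12/(s^2 + 36)].
Invert each term: 2/(s - 4) ↔ 2e^(4t); 5·s/(s^2 + 36) ↔ 5cos(6t); -2·6/(s^2 + 36) ↔ -2sin(6t).

2*exp(4*t) - 2*sin(6*t) + 5*cos(6*t)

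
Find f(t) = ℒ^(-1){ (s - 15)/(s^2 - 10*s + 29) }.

Complete the square in the denominator: s^2 - 10*s + 29 = (s - 5)^2 + 2^2.
Split the numerator to match: s - 15 = 1·(s - 5) - 5·2.
Invert each term: 1·(s - 5)/((s - 5)^2 + 4) ↔ e^(5t)cos(2t); -5·2/((s - 5)^2 + 4) ↔ -5e^(5t)sin(2t).

f(t) = -5*exp(5*t)*sin(2*t) + exp(5*t)*cos(2*t)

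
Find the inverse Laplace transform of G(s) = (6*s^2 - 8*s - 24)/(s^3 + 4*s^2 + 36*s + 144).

Factor the denominator: s^3 + 4*s^2 + 36*s + 144 = (s + 4)*(s^2 + 36).
Partial fraction decomposition gives [2/(s + 4)] + [4*s/(s^2 + 36)] + [-24/(s^2 + 36)].
Invert each term: 2/(s + 4) ↔ 2e^(-4t); 4·s/(s^2 + 36) ↔ 4cos(6t); -4·6/(s^2 + 36) ↔ -4sin(6t).

-4*sin(6*t) + 4*cos(6*t) + 2*exp(-4*t)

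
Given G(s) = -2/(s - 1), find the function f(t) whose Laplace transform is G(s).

Since L{e^(t)} = 1/(s - 1), the inverse is e^(t), scaled by -2.

f(t) = -2*exp(t)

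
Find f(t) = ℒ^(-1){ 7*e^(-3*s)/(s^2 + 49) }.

The factor e^(-3s) signals a time shift by c = 3 (second shifting theorem).
L{sin(7t)} = 7/(s^2 + 49), so L^-1{7/(s^2 + 49)} = sin(7*t).
Hence the inverse is u(t - 3) times that function evaluated at t - 3.

f(t) = Heaviside(t - 3)*(sin(7*t - 21))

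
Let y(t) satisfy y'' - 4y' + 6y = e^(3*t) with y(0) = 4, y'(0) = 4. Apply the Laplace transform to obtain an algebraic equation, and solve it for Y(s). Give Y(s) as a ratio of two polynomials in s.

Y(s) = (4*s^2 - 24*s + 37)/(s^3 - 7*s^2 + 18*s - 18)

Transform both sides with L{·}.
With L{y''} = s^2 Y - s·y(0) - y'(0) and L{y'} = sY - y(0), with y(0) = 4, y'(0) = 4: the LHS transforms to (s^2 - 4*s + 6)Y - (4*s - 12).
The right side is L{e^(3*t)} = 1/(s - 3).
So (s^2 - 4*s + 6)Y = 1/(s - 3) + (4*s - 12).
Divide through and combine into a single rational function.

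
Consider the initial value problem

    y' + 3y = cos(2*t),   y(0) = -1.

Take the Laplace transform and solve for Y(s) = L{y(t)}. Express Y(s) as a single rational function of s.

Y(s) = (-s^2 + s - 4)/(s^3 + 3*s^2 + 4*s + 12)

Apply the Laplace transform to the equation.
The derivative rules (L{y'} = sY - y(0) = sY - (-1)) turn the left side into (s + 3)Y - (-1).
The right side is L{cos(2*t)} = s/(s^2 + 4).
So (s + 3)Y = s/(s^2 + 4) + (-1).
Solve for Y(s) and write it as one ratio of polynomials.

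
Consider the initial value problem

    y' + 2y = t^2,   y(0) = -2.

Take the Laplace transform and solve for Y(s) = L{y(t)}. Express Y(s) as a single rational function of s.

Take the Laplace transform of both sides.
With L{y'} = sY - y(0) = sY - (-2): the LHS transforms to (s + 2)Y - (-2).
The right side is L{t^2} = 2/s^3.
So (s + 2)Y = 2/s^3 + (-2).
Isolate Y and clear denominators.

Y(s) = (-2*s^3 + 2)/(s^4 + 2*s^3)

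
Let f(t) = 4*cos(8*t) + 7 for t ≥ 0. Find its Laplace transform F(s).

F(s) = 4*s/(s^2 + 64) + 7/s

The transform is linear, so treat each term independently.
L{7} = 7/s; (4)·[L{cos(8t)} = s/(s^2 + 64)].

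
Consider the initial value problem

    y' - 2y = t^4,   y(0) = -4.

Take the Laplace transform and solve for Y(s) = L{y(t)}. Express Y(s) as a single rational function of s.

Y(s) = (-4*s^5 + 24)/(s^6 - 2*s^5)

Take the Laplace transform of both sides.
The derivative rules (L{y'} = sY - y(0) = sY - (-4)) turn the left side into (s - 2)Y - (-4).
The right side is L{t^4} = 24/s^5.
So (s - 2)Y = 24/s^5 + (-4).
Solve for Y(s) and write it as one ratio of polynomials.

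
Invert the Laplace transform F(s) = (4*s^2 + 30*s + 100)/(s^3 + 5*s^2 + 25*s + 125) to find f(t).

f(t) = 3*sin(5*t) + 3*cos(5*t) + exp(-5*t)

Factor the denominator: s^3 + 5*s^2 + 25*s + 125 = (s + 5)*(s^2 + 25).
Partial fraction decomposition gives [1/(s + 5)] + [3*s/(s^2 + 25)] + [15/(s^2 + 25)].
Invert each term: 1/(s + 5) ↔ e^(-5t); 3·s/(s^2 + 25) ↔ 3cos(5t); 3·5/(s^2 + 25) ↔ 3sin(5t).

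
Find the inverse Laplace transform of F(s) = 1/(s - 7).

exp(7*t)

Since L{e^(7t)} = 1/(s - 7), the inverse is e^(7*t).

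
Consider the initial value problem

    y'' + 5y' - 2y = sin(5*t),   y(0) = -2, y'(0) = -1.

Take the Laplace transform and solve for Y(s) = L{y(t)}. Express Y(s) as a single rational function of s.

Y(s) = (-2*s^3 - 11*s^2 - 50*s - 270)/(s^4 + 5*s^3 + 23*s^2 + 125*s - 50)

Take the Laplace transform of both sides.
With L{y''} = s^2 Y - s·y(0) - y'(0) and L{y'} = sY - y(0), with y(0) = -2, y'(0) = -1: the LHS transforms to (s^2 + 5*s - 2)Y - (-2*s - 11).
The right side is L{sin(5*t)} = 5/(s^2 + 25).
So (s^2 + 5*s - 2)Y = 5/(s^2 + 25) + (-2*s - 11).
Solve for Y(s) and write it as one ratio of polynomials.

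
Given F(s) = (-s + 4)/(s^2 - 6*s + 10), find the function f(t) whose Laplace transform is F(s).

f(t) = exp(3*t)*sin(t) - exp(3*t)*cos(t)

Complete the square in the denominator: s^2 - 6*s + 10 = (s - 3)^2 + 1^2.
Split the numerator to match: -s + 4 = -1·(s - 3) + 1·1.
Invert each term: -1·(s - 3)/((s - 3)^2 + 1) ↔ -e^(3t)cos(t); 1·1/((s - 3)^2 + 1) ↔ e^(3t)sin(t).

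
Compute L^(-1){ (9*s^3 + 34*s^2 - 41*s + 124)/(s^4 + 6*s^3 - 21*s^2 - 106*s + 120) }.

4*exp(4*t) - exp(t) + exp(-5*t) + 5*exp(-6*t)

Factor the denominator: s^4 + 6*s^3 - 21*s^2 - 106*s + 120 = (s - 4)*(s - 1)*(s + 5)*(s + 6).
Partial fraction decomposition gives [4/(s - 4)] + [5/(s + 6)] + [1/(s + 5)] + [-1/(s - 1)].
Invert each term: 4/(s - 4) ↔ 4e^(4t); 5/(s + 6) ↔ 5e^(-6t); 1/(s + 5) ↔ e^(-5t); -1/(s - 1) ↔ -e^(t).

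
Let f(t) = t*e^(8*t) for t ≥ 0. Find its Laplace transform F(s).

F(s) = (s - 8)^(-2)

L{e^(8t)} = 1/(s - 8).
Then apply L{t·g(t)} = -d/ds[G(s)] with G(s) = 1/(s - 8):
differentiating 1 time and applying the sign gives (s - 8)^(-2).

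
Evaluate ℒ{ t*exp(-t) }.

(s + 1)^(-2)

L{e^(-t)} = 1/(s + 1).
Then apply L{t·g(t)} = -d/ds[G(s)] with G(s) = 1/(s + 1):
differentiating 1 time and applying the sign gives (s + 1)^(-2).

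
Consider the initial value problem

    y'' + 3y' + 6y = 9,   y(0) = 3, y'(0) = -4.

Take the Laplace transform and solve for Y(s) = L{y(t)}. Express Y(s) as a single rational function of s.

Y(s) = (3*s^2 + 5*s + 9)/(s^3 + 3*s^2 + 6*s)

Transform both sides with L{·}.
With L{y''} = s^2 Y - s·y(0) - y'(0) and L{y'} = sY - y(0), with y(0) = 3, y'(0) = -4: the LHS transforms to (s^2 + 3*s + 6)Y - (3*s + 5).
The right side is L{9} = 9/s.
So (s^2 + 3*s + 6)Y = 9/s + (3*s + 5).
Divide through and combine into a single rational function.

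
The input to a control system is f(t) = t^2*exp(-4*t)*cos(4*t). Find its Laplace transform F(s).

F(s) = 2*(s + 4)*(s^2 + 8*s - 32)/(s^2 + 8*s + 32)^3

L{cos(4t)} = s/(s^2 + 16).
Multiplying by e^(-4t) shifts s → s + 4, so L{exp(-4*t)*cos(4*t)} = (s + 4)/((s + 4)^2 + 16).
Then apply L{t^2·g(t)} = (-1)^2 d^2/ds^2[G(s)] with G(s) = (s + 4)/((s + 4)^2 + 16):
differentiating 2 times and applying the sign gives 2*(s + 4)*(s^2 + 8*s - 32)/(s^2 + 8*s + 32)^3.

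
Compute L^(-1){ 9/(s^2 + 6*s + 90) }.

Rewrite the denominator: s^2 + 6*s + 90 = (s + 3)^2 + 81.
The form in (s + 3) signals a first-shifting-theorem factor e^(-3t).
Since L{sin(9t)} = 9/(s^2 + 81), the inverse is e^(-3*t)*sin(9*t).

exp(-3*t)*sin(9*t)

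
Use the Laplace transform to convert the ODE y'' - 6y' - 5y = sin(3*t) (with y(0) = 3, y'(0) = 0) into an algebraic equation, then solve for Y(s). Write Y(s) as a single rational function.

Y(s) = (3*s^3 - 18*s^2 + 27*s - 159)/(s^4 - 6*s^3 + 4*s^2 - 54*s - 45)

Laplace-transform each side.
Using L{y''} = s^2 Y - s·y(0) - y'(0) and L{y'} = sY - y(0), with y(0) = 3, y'(0) = 0, the left side becomes (s^2 - 6*s - 5)Y - (3*s - 18).
The right side is L{sin(3*t)} = 3/(s^2 + 9).
So (s^2 - 6*s - 5)Y = 3/(s^2 + 9) + (3*s - 18).
Isolate Y and clear denominators.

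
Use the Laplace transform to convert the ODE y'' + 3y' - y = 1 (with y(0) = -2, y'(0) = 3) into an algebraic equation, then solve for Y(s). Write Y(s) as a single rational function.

Transform both sides with L{·}.
Using L{y''} = s^2 Y - s·y(0) - y'(0) and L{y'} = sY - y(0), with y(0) = -2, y'(0) = 3, the left side becomes (s^2 + 3*s - 1)Y - (-2*s - 3).
The right side is L{1} = 1/s.
So (s^2 + 3*s - 1)Y = 1/s + (-2*s - 3).
Isolate Y and clear denominators.

Y(s) = (-2*s^2 - 3*s + 1)/(s^3 + 3*s^2 - s)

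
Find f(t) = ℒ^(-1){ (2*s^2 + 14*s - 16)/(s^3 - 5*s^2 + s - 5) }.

Factor the denominator: s^3 - 5*s^2 + s - 5 = (s - 5)*(s^2 + 1).
Partial fraction decomposition gives [4/(s - 5)] + [-2*s/(s^2 + 1)] + [4/(s^2 + 1)].
Invert each term: 4/(s - 5) ↔ 4e^(5t); -2·s/(s^2 + 1) ↔ -2cos(t); 4·1/(s^2 + 1) ↔ 4sin(t).

f(t) = 4*exp(5*t) + 4*sin(t) - 2*cos(t)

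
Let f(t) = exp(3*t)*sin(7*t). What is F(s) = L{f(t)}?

F(s) = 7/((s - 3)^2 + 49)

L{sin(7t)} = 7/(s^2 + 49).
By the first shifting theorem, multiplying by e^(3t) replaces s with s - 3.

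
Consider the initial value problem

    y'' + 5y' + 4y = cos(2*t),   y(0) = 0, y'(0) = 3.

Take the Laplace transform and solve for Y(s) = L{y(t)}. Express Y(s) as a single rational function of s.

Y(s) = (3*s^2 + s + 12)/(s^4 + 5*s^3 + 8*s^2 + 20*s + 16)

Laplace-transform each side.
Using L{y''} = s^2 Y - s·y(0) - y'(0) and L{y'} = sY - y(0), with y(0) = 0, y'(0) = 3, the left side becomes (s^2 + 5*s + 4)Y - (3).
The right side is L{cos(2*t)} = s/(s^2 + 4).
So (s^2 + 5*s + 4)Y = s/(s^2 + 4) + (3).
Divide through and combine into a single rational function.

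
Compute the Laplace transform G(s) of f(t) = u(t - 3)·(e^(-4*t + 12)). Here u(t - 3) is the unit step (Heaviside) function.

G(s) = exp(-3*s)/(s + 4)

By the second shifting theorem, L{u(t - c)·g(t - c)} = e^(-cs)·H(s) with c = 3 and H(s) = L{g(t)}.
L{e^(-4t)} = 1/(s + 4).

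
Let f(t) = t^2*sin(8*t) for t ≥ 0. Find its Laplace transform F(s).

L{sin(8t)} = 8/(s^2 + 64).
Then apply L{t^2·g(t)} = (-1)^2 d^2/ds^2[G(s)] with G(s) = 8/(s^2 + 64):
differentiating 2 times and applying the sign gives 16*(3*s^2 - 64)/(s^2 + 64)^3.

F(s) = 16*(3*s^2 - 64)/(s^2 + 64)^3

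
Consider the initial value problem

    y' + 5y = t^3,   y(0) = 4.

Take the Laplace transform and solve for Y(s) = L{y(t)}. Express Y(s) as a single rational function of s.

Y(s) = (4*s^4 + 6)/(s^5 + 5*s^4)

Transform both sides with L{·}.
With L{y'} = sY - y(0) = sY - 4: the LHS transforms to (s + 5)Y - (4).
The right side is L{t^3} = 6/s^4.
So (s + 5)Y = 6/s^4 + (4).
Divide through and combine into a single rational function.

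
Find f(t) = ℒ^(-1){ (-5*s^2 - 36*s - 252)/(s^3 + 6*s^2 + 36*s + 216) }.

Factor the denominator: s^3 + 6*s^2 + 36*s + 216 = (s + 6)*(s^2 + 36).
Partial fraction decomposition gives [-3/(s + 6)] + [-2*s/(s^2 + 36)] + [-24/(s^2 + 36)].
Invert each term: -3/(s + 6) ↔ -3e^(-6t); -2·s/(s^2 + 36) ↔ -2cos(6t); -4·6/(s^2 + 36) ↔ -4sin(6t).

f(t) = -4*sin(6*t) - 2*cos(6*t) - 3*exp(-6*t)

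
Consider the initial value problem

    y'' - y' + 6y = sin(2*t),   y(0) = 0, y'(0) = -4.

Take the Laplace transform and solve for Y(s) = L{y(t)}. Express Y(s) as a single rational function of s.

Y(s) = (-4*s^2 - 14)/(s^4 - s^3 + 10*s^2 - 4*s + 24)

Laplace-transform each side.
The derivative rules (L{y''} = s^2 Y - s·y(0) - y'(0) and L{y'} = sY - y(0), with y(0) = 0, y'(0) = -4) turn the left side into (s^2 - s + 6)Y - (-4).
The right side is L{sin(2*t)} = 2/(s^2 + 4).
So (s^2 - s + 6)Y = 2/(s^2 + 4) + (-4).
Solve for Y(s) and write it as one ratio of polynomials.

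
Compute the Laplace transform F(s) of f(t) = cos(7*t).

F(s) = s/(s^2 + 49)

L{cos(7t)} = s/(s^2 + 49).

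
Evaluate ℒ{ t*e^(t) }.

L{e^(t)} = 1/(s - 1).
Then apply L{t·g(t)} = -d/ds[G(s)] with G(s) = 1/(s - 1):
differentiating 1 time and applying the sign gives (s - 1)^(-2).

(s - 1)^(-2)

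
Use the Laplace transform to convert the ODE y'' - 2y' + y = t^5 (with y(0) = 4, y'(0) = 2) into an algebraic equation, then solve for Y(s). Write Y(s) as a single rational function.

Y(s) = (4*s^7 - 6*s^6 + 120)/(s^8 - 2*s^7 + s^6)

Apply the Laplace transform to the equation.
With L{y''} = s^2 Y - s·y(0) - y'(0) and L{y'} = sY - y(0), with y(0) = 4, y'(0) = 2: the LHS transforms to (s^2 - 2*s + 1)Y - (4*s - 6).
The right side is L{t^5} = 120/s^6.
So (s^2 - 2*s + 1)Y = 120/s^6 + (4*s - 6).
Solve for Y(s) and write it as one ratio of polynomials.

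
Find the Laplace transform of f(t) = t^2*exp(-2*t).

2/(s + 2)^3

L{e^(-2t)} = 1/(s + 2).
Then apply L{t^2·g(t)} = (-1)^2 d^2/ds^2[G(s)] with G(s) = 1/(s + 2):
differentiating 2 times and applying the sign gives 2/(s + 2)^3.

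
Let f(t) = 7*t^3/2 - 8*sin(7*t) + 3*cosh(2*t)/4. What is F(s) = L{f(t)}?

F(s) = 3*s/(4*(s^2 - 4)) - 56/(s^2 + 49) + 21/s^4

Apply the Laplace transform termwise.
(-8)·[L{sin(7t)} = 7/(s^2 + 49)]; (7/2)·[L{t^3} = 3!/s^4 = 6/s^4]; (3/4)·[L{cosh(2t)} = s/(s^2 - 4)].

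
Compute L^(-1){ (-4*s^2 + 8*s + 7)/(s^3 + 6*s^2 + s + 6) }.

2*sin(t) + cos(t) - 5*exp(-6*t)

Factor the denominator: s^3 + 6*s^2 + s + 6 = (s + 6)*(s^2 + 1).
Partial fraction decomposition gives [-5/(s + 6)] + [s/(s^2 + 1)] + [2/(s^2 + 1)].
Invert each term: -5/(s + 6) ↔ -5e^(-6t); 1·s/(s^2 + 1) ↔ cos(t); 2·1/(s^2 + 1) ↔ 2sin(t).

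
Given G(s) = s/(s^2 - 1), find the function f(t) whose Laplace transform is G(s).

Since L{cosh(t)} = s/(s^2 - 1), the inverse is cosh(t).

f(t) = cosh(t)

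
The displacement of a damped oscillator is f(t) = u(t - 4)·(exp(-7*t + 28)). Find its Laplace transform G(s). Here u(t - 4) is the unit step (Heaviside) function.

By the second shifting theorem, L{u(t - c)·g(t - c)} = e^(-cs)·H(s) with c = 4 and H(s) = L{g(t)}.
L{e^(-7t)} = 1/(s + 7).

G(s) = exp(-4*s)/(s + 7)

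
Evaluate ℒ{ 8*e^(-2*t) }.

L{8} = 8/s.
By the first shifting theorem, multiplying by e^(-2t) replaces s with s + 2.

8/(s + 2)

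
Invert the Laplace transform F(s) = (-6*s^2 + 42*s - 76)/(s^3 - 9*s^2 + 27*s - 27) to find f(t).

Factor the denominator: s^3 - 9*s^2 + 27*s - 27 = (s - 3)^3.
Partial fraction decomposition gives [-6/(s - 3)] + [6/(s - 3)^2] + [-4/(s - 3)^3].
Invert each term: -6/(s - 3) ↔ -6e^(3t); 6/(s - 3)^2 ↔ 6t·e^(3t); -4/(s - 3)^3 ↔ (-2)t^2·e^(3t).

f(t) = -2*t^2*exp(3*t) + 6*t*exp(3*t) - 6*exp(3*t)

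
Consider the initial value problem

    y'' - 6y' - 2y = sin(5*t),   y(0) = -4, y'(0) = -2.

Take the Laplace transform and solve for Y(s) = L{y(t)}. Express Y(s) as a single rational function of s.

Transform both sides with L{·}.
With L{y''} = s^2 Y - s·y(0) - y'(0) and L{y'} = sY - y(0), with y(0) = -4, y'(0) = -2: the LHS transforms to (s^2 - 6*s - 2)Y - (-4*s + 22).
The right side is L{sin(5*t)} = 5/(s^2 + 25).
So (s^2 - 6*s - 2)Y = 5/(s^2 + 25) + (-4*s + 22).
Divide through and combine into a single rational function.

Y(s) = (-4*s^3 + 22*s^2 - 100*s + 555)/(s^4 - 6*s^3 + 23*s^2 - 150*s - 50)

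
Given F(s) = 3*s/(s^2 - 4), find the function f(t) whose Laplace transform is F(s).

f(t) = 3*cosh(2*t)

Since L{cosh(2t)} = s/(s^2 - 4), the inverse is cosh(2*t), scaled by 3.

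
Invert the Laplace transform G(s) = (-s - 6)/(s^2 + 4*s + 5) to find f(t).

Complete the square in the denominator: s^2 + 4*s + 5 = (s + 2)^2 + 1^2.
Split the numerator to match: -s - 6 = -1·(s + 2) - 4·1.
Invert each term: -1·(s + 2)/((s + 2)^2 + 1) ↔ -e^(-2t)cos(t); -4·1/((s + 2)^2 + 1) ↔ -4e^(-2t)sin(t).

f(t) = -4*exp(-2*t)*sin(t) - exp(-2*t)*cos(t)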